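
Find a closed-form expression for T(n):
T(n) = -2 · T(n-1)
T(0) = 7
Pure geometric recurrence with ratio -2.
By induction T(n) = T(0) · (-2)^n = 7 \left(-2\right)^{n}.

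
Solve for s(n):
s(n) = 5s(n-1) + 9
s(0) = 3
First-order linear non-homogeneous.
Homogeneous solution: s_h(n) = A·(5)^n.
Try constant particular solution s_p = K: K = 5K + 9 ⇒ K = - \frac{9}{4}.
General: s(n) = A·(5)^n - \frac{9}{4}.
Apply s(0) = 3: A - \frac{9}{4} = 3 ⇒ A = \frac{21}{4}.
So s(n) = \frac{21 \cdot 5^{n}}{4} - \frac{9}{4}.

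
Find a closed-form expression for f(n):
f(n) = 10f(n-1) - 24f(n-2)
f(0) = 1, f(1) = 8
Characteristic equation: x² - 10x + 24 = 0, which factors as (x - (6))(x - (4)) = 0.
Roots r₁ = 6, r₂ = 4 (distinct).
General solution: f(n) = A·(6)^n + B·(4)^n.
From f(0) = 1: A + B = 1.
From f(1) = 8: 6A + 4B = 8.
Solving: A = 2, B = -1.
So f(n) = - 4^{n} + 2 \cdot 6^{n}.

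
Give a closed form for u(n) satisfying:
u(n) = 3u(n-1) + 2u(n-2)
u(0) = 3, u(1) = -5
Characteristic equation: x² - 3x - 2 = 0.
Discriminant Δ = (3)² + 4·(2) = 17.
Roots r₁,₂ = (3 ± √17)/2, so r₁ = \frac{3}{2} + \frac{\sqrt{17}}{2}, r₂ = \frac{3}{2} - \frac{\sqrt{17}}{2}.
General solution: u(n) = A·r₁^n + B·r₂^n.
From the initial conditions, A + B = 3 and r₁A + r₂B = -5.
Since r₁ - r₂ = √17: A = (-5 - (3)r₂)/√17 = \frac{3}{2} - \frac{19 \sqrt{17}}{34}, and B = 3 - A = \frac{3}{2} + \frac{19 \sqrt{17}}{34}.
So u(n) = \left(\frac{3}{2} - \frac{19 \sqrt{17}}{34}\right)\left(\frac{3}{2} + \frac{\sqrt{17}}{2}\right)^n + \left(\frac{3}{2} + \frac{19 \sqrt{17}}{34}\right)\left(\frac{3}{2} - \frac{\sqrt{17}}{2}\right)^n.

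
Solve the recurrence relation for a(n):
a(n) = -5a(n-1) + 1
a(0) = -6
First-order linear non-homogeneous.
Homogeneous solution: a_h(n) = A·(-5)^n.
Try constant particular solution a_p = K: K = -5K + 1 ⇒ K = \frac{1}{6}.
General: a(n) = A·(-5)^n + \frac{1}{6}.
Apply a(0) = -6: A + \frac{1}{6} = -6 ⇒ A = - \frac{37}{6}.
So a(n) = \frac{1}{6} - \frac{37 \left(-5\right)^{n}}{6}.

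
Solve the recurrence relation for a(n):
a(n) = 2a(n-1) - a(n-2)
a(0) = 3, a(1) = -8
Characteristic equation: x² - 2x + 1 = 0, which is (x - (1))².
Repeated root r = 1.
General solution: a(n) = (A + Bn)·(1)^n.
From a(0) = 3: A = 3.
From a(1) = -8: (A + B)·(1) = -8 ⇒ B = -11.
So a(n) = \left(3 - 11 n\right) \cdot (1)^n.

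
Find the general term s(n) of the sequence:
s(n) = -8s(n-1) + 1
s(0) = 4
First-order linear non-homogeneous.
Homogeneous solution: s_h(n) = A·(-8)^n.
Try constant particular solution s_p = K: K = -8K + 1 ⇒ K = \frac{1}{9}.
General: s(n) = A·(-8)^n + \frac{1}{9}.
Apply s(0) = 4: A + \frac{1}{9} = 4 ⇒ A = \frac{35}{9}.
So s(n) = \frac{35 \left(-8\right)^{n}}{9} + \frac{1}{9}.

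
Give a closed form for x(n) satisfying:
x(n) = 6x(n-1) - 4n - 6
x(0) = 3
First-order linear with linear forcing.
Homogeneous solution: x_h(n) = A·(6)^n.
Try particular x_p(n) = pn + q. Substituting:
  pn + q = 6(p(n-1) + q) - 4n - 6.
Matching the n-coefficient: p = 6p - 4 ⇒ p = \frac{4}{5}.
Matching constants: q = -6p + 6q - 6 ⇒ q = \frac{54}{25}.
General: x(n) = A·(6)^n + \frac{4 n}{5} + \frac{54}{25}.
Apply x(0) = 3: A + \frac{54}{25} = 3 ⇒ A = \frac{21}{25}.
So x(n) = \frac{21 \cdot 6^{n}}{25} + \frac{4 n}{5} + \frac{54}{25}.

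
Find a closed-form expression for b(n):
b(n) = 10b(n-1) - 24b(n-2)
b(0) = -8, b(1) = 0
Characteristic equation: x² - 10x + 24 = 0, which factors as (x - (6))(x - (4)) = 0.
Roots r₁ = 6, r₂ = 4 (distinct).
General solution: b(n) = A·(6)^n + B·(4)^n.
From b(0) = -8: A + B = -8.
From b(1) = 0: 6A + 4B = 0.
Solving: A = 16, B = -24.
So b(n) = - 24 \cdot 4^{n} + 16 \cdot 6^{n}.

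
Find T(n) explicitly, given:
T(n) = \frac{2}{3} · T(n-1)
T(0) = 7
Pure geometric recurrence with ratio \frac{2}{3}.
By induction T(n) = T(0) · (\frac{2}{3})^n = 7 \left(\frac{2}{3}\right)^{n}.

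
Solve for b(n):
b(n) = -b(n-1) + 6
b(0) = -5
First-order linear non-homogeneous.
Homogeneous solution: b_h(n) = A·(-1)^n.
Try constant particular solution b_p = K: K = -K + 6 ⇒ K = 3.
General: b(n) = A·(-1)^n + 3.
Apply b(0) = -5: A + 3 = -5 ⇒ A = -8.
So b(n) = 3 - 8 \left(-1\right)^{n}.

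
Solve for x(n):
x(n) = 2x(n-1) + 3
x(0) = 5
First-order linear non-homogeneous.
Homogeneous solution: x_h(n) = A·(2)^n.
Try constant particular solution x_p = K: K = 2K + 3 ⇒ K = -3.
General: x(n) = A·(2)^n - 3.
Apply x(0) = 5: A - 3 = 5 ⇒ A = 8.
So x(n) = 8 \cdot 2^{n} - 3.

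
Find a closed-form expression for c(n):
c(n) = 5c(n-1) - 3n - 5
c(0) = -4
First-order linear with linear forcing.
Homogeneous solution: c_h(n) = A·(5)^n.
Try particular c_p(n) = pn + q. Substituting:
  pn + q = 5(p(n-1) + q) - 3n - 5.
Matching the n-coefficient: p = 5p - 3 ⇒ p = \frac{3}{4}.
Matching constants: q = -5p + 5q - 5 ⇒ q = \frac{35}{16}.
General: c(n) = A·(5)^n + \frac{3 n}{4} + \frac{35}{16}.
Apply c(0) = -4: A + \frac{35}{16} = -4 ⇒ A = - \frac{99}{16}.
So c(n) = - \frac{99 \cdot 5^{n}}{16} + \frac{3 n}{4} + \frac{35}{16}.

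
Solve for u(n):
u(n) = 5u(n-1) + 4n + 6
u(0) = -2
First-order linear with linear forcing.
Homogeneous solution: u_h(n) = A·(5)^n.
Try particular u_p(n) = pn + q. Substituting:
  pn + q = 5(p(n-1) + q) + 4n + 6.
Matching the n-coefficient: p = 5p + 4 ⇒ p = -1.
Matching constants: q = -5p + 5q + 6 ⇒ q = - \frac{11}{4}.
General: u(n) = A·(5)^n - n - \frac{11}{4}.
Apply u(0) = -2: A - \frac{11}{4} = -2 ⇒ A = \frac{3}{4}.
So u(n) = \frac{3 \cdot 5^{n}}{4} - n - \frac{11}{4}.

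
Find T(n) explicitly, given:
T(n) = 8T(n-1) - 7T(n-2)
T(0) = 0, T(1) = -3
Characteristic equation: x² - 8x + 7 = 0, which factors as (x - (1))(x - (7)) = 0.
Roots r₁ = 1, r₂ = 7 (distinct).
General solution: T(n) = A·(1)^n + B·(7)^n.
From T(0) = 0: A + B = 0.
From T(1) = -3: A + 7B = -3.
Solving: A = \frac{1}{2}, B = - \frac{1}{2}.
So T(n) = \frac{1}{2} - \frac{7^{n}}{2}.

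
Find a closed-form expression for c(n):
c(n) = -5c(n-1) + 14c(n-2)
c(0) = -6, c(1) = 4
Characteristic equation: x² + 5x - 14 = 0, which factors as (x - (-7))(x - (2)) = 0.
Roots r₁ = -7, r₂ = 2 (distinct).
General solution: c(n) = A·(-7)^n + B·(2)^n.
From c(0) = -6: A + B = -6.
From c(1) = 4: -7A + 2B = 4.
Solving: A = - \frac{16}{9}, B = - \frac{38}{9}.
So c(n) = - \frac{16 \left(-7\right)^{n}}{9} - \frac{38 \cdot 2^{n}}{9}.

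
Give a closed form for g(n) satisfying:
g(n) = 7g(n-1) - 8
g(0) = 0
First-order linear non-homogeneous.
Homogeneous solution: g_h(n) = A·(7)^n.
Try constant particular solution g_p = K: K = 7K - 8 ⇒ K = \frac{4}{3}.
General: g(n) = A·(7)^n + \frac{4}{3}.
Apply g(0) = 0: A + \frac{4}{3} = 0 ⇒ A = - \frac{4}{3}.
So g(n) = \frac{4}{3} - \frac{4 \cdot 7^{n}}{3}.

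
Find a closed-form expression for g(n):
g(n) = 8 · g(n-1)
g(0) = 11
Pure geometric recurrence with ratio 8.
By induction g(n) = g(0) · (8)^n = 11 \cdot 8^{n}.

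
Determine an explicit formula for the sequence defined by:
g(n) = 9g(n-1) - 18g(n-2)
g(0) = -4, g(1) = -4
Characteristic equation: x² - 9x + 18 = 0, which factors as (x - (3))(x - (6)) = 0.
Roots r₁ = 3, r₂ = 6 (distinct).
General solution: g(n) = A·(3)^n + B·(6)^n.
From g(0) = -4: A + B = -4.
From g(1) = -4: 3A + 6B = -4.
Solving: A = - \frac{20}{3}, B = \frac{8}{3}.
So g(n) = - \frac{20 \cdot 3^{n}}{3} + \frac{8 \cdot 6^{n}}{3}.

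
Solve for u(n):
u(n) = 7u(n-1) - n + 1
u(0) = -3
First-order linear with linear forcing.
Homogeneous solution: u_h(n) = A·(7)^n.
Try particular u_p(n) = pn + q. Substituting:
  pn + q = 7(p(n-1) + q) - n + 1.
Matching the n-coefficient: p = 7p - 1 ⇒ p = \frac{1}{6}.
Matching constants: q = -7p + 7q + 1 ⇒ q = \frac{1}{36}.
General: u(n) = A·(7)^n + \frac{n}{6} + \frac{1}{36}.
Apply u(0) = -3: A + \frac{1}{36} = -3 ⇒ A = - \frac{109}{36}.
So u(n) = - \frac{109 \cdot 7^{n}}{36} + \frac{n}{6} + \frac{1}{36}.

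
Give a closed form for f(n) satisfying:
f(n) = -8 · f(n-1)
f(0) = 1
Pure geometric recurrence with ratio -8.
By induction f(n) = f(0) · (-8)^n = \left(-8\right)^{n}.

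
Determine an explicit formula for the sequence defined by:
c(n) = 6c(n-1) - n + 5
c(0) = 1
First-order linear with linear forcing.
Homogeneous solution: c_h(n) = A·(6)^n.
Try particular c_p(n) = pn + q. Substituting:
  pn + q = 6(p(n-1) + q) - n + 5.
Matching the n-coefficient: p = 6p - 1 ⇒ p = \frac{1}{5}.
Matching constants: q = -6p + 6q + 5 ⇒ q = - \frac{19}{25}.
General: c(n) = A·(6)^n + \frac{n}{5} - \frac{19}{25}.
Apply c(0) = 1: A - \frac{19}{25} = 1 ⇒ A = \frac{44}{25}.
So c(n) = \frac{44 \cdot 6^{n}}{25} + \frac{n}{5} - \frac{19}{25}.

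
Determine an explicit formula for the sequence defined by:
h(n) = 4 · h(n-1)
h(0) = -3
Pure geometric recurrence with ratio 4.
By induction h(n) = h(0) · (4)^n = - 3 \cdot 4^{n}.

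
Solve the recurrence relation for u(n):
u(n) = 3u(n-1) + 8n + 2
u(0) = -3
First-order linear with linear forcing.
Homogeneous solution: u_h(n) = A·(3)^n.
Try particular u_p(n) = pn + q. Substituting:
  pn + q = 3(p(n-1) + q) + 8n + 2.
Matching the n-coefficient: p = 3p + 8 ⇒ p = -4.
Matching constants: q = -3p + 3q + 2 ⇒ q = -7.
General: u(n) = A·(3)^n - 4 n - 7.
Apply u(0) = -3: A - 7 = -3 ⇒ A = 4.
So u(n) = 4 \cdot 3^{n} - 4 n - 7.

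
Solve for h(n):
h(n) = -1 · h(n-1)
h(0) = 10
Pure geometric recurrence with ratio -1.
By induction h(n) = h(0) · (-1)^n = 10 \left(-1\right)^{n}.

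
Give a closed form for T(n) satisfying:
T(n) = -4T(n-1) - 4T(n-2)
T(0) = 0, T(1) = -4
Characteristic equation: x² + 4x + 4 = 0, which is (x - (-2))².
Repeated root r = -2.
General solution: T(n) = (A + Bn)·(-2)^n.
From T(0) = 0: A = 0.
From T(1) = -4: (A + B)·(-2) = -4 ⇒ B = 2.
So T(n) = \left(2 n\right) \cdot (-2)^n.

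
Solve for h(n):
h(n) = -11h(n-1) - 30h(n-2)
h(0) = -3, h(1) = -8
Characteristic equation: x² + 11x + 30 = 0, which factors as (x - (-6))(x - (-5)) = 0.
Roots r₁ = -6, r₂ = -5 (distinct).
General solution: h(n) = A·(-6)^n + B·(-5)^n.
From h(0) = -3: A + B = -3.
From h(1) = -8: -6A - 5B = -8.
Solving: A = 23, B = -26.
So h(n) = - 26 \left(-5\right)^{n} + 23 \left(-6\right)^{n}.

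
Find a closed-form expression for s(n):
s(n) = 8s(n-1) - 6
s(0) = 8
First-order linear non-homogeneous.
Homogeneous solution: s_h(n) = A·(8)^n.
Try constant particular solution s_p = K: K = 8K - 6 ⇒ K = \frac{6}{7}.
General: s(n) = A·(8)^n + \frac{6}{7}.
Apply s(0) = 8: A + \frac{6}{7} = 8 ⇒ A = \frac{50}{7}.
So s(n) = \frac{50 \cdot 8^{n}}{7} + \frac{6}{7}.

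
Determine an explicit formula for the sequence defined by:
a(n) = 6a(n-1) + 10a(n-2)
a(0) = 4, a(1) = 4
Characteristic equation: x² - 6x - 10 = 0.
Discriminant Δ = (6)² + 4·(10) = 76.
Roots r₁,₂ = (6 ± √76)/2, so r₁ = 3 + \sqrt{19}, r₂ = 3 - \sqrt{19}.
General solution: a(n) = A·r₁^n + B·r₂^n.
From the initial conditions, A + B = 4 and r₁A + r₂B = 4.
Since r₁ - r₂ = √76: A = (4 - (4)r₂)/√76 = 2 - \frac{4 \sqrt{19}}{19}, and B = 4 - A = \frac{4 \sqrt{19}}{19} + 2.
So a(n) = \left(2 - \frac{4 \sqrt{19}}{19}\right)\left(3 + \sqrt{19}\right)^n + \left(\frac{4 \sqrt{19}}{19} + 2\right)\left(3 - \sqrt{19}\right)^n.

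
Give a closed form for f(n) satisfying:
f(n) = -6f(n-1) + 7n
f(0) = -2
First-order linear with linear forcing.
Homogeneous solution: f_h(n) = A·(-6)^n.
Try particular f_p(n) = pn + q. Substituting:
  pn + q = -6(p(n-1) + q) + 7n.
Matching the n-coefficient: p = -6p + 7 ⇒ p = 1.
Matching constants: q = 6p - 6q ⇒ q = \frac{6}{7}.
General: f(n) = A·(-6)^n + n + \frac{6}{7}.
Apply f(0) = -2: A + \frac{6}{7} = -2 ⇒ A = - \frac{20}{7}.
So f(n) = - \frac{20 \left(-6\right)^{n}}{7} + n + \frac{6}{7}.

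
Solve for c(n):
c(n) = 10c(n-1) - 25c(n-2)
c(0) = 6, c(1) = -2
Characteristic equation: x² - 10x + 25 = 0, which is (x - (5))².
Repeated root r = 5.
General solution: c(n) = (A + Bn)·(5)^n.
From c(0) = 6: A = 6.
From c(1) = -2: (A + B)·(5) = -2 ⇒ B = - \frac{32}{5}.
So c(n) = \left(6 - \frac{32 n}{5}\right) \cdot (5)^n.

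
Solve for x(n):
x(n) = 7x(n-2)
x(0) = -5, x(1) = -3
Characteristic equation: x² - 7 = 0.
Discriminant Δ = (0)² + 4·(7) = 28.
Roots r₁,₂ = (0 ± √28)/2, so r₁ = \sqrt{7}, r₂ = - \sqrt{7}.
General solution: x(n) = A·r₁^n + B·r₂^n.
From the initial conditions, A + B = -5 and r₁A + r₂B = -3.
Since r₁ - r₂ = √28: A = (-3 - (-5)r₂)/√28 = - \frac{5}{2} - \frac{3 \sqrt{7}}{14}, and B = -5 - A = - \frac{5}{2} + \frac{3 \sqrt{7}}{14}.
So x(n) = \left(- \frac{5}{2} - \frac{3 \sqrt{7}}{14}\right)\left(\sqrt{7}\right)^n + \left(- \frac{5}{2} + \frac{3 \sqrt{7}}{14}\right)\left(- \sqrt{7}\right)^n.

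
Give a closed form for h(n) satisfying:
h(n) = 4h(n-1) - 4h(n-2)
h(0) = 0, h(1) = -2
Characteristic equation: x² - 4x + 4 = 0, which is (x - (2))².
Repeated root r = 2.
General solution: h(n) = (A + Bn)·(2)^n.
From h(0) = 0: A = 0.
From h(1) = -2: (A + B)·(2) = -2 ⇒ B = -1.
So h(n) = \left(- n\right) \cdot (2)^n.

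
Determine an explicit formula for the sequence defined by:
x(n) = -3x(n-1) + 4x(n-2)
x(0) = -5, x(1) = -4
Characteristic equation: x² + 3x - 4 = 0, which factors as (x - (-4))(x - (1)) = 0.
Roots r₁ = -4, r₂ = 1 (distinct).
General solution: x(n) = A·(-4)^n + B·(1)^n.
From x(0) = -5: A + B = -5.
From x(1) = -4: -4A + B = -4.
Solving: A = - \frac{1}{5}, B = - \frac{24}{5}.
So x(n) = - \frac{\left(-4\right)^{n}}{5} - \frac{24}{5}.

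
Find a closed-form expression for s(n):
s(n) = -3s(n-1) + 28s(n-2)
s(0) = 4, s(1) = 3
Characteristic equation: x² + 3x - 28 = 0, which factors as (x - (-7))(x - (4)) = 0.
Roots r₁ = -7, r₂ = 4 (distinct).
General solution: s(n) = A·(-7)^n + B·(4)^n.
From s(0) = 4: A + B = 4.
From s(1) = 3: -7A + 4B = 3.
Solving: A = \frac{13}{11}, B = \frac{31}{11}.
So s(n) = \frac{13 \left(-7\right)^{n}}{11} + \frac{31 \cdot 4^{n}}{11}.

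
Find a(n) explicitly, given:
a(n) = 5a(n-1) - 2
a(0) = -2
First-order linear non-homogeneous.
Homogeneous solution: a_h(n) = A·(5)^n.
Try constant particular solution a_p = K: K = 5K - 2 ⇒ K = \frac{1}{2}.
General: a(n) = A·(5)^n + \frac{1}{2}.
Apply a(0) = -2: A + \frac{1}{2} = -2 ⇒ A = - \frac{5}{2}.
So a(n) = \frac{1}{2} - \frac{5 \cdot 5^{n}}{2}.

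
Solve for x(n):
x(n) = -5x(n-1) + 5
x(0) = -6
First-order linear non-homogeneous.
Homogeneous solution: x_h(n) = A·(-5)^n.
Try constant particular solution x_p = K: K = -5K + 5 ⇒ K = \frac{5}{6}.
General: x(n) = A·(-5)^n + \frac{5}{6}.
Apply x(0) = -6: A + \frac{5}{6} = -6 ⇒ A = - \frac{41}{6}.
So x(n) = \frac{5}{6} - \frac{41 \left(-5\right)^{n}}{6}.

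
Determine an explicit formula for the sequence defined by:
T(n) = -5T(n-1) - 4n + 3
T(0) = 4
First-order linear with linear forcing.
Homogeneous solution: T_h(n) = A·(-5)^n.
Try particular T_p(n) = pn + q. Substituting:
  pn + q = -5(p(n-1) + q) - 4n + 3.
Matching the n-coefficient: p = -5p - 4 ⇒ p = - \frac{2}{3}.
Matching constants: q = 5p - 5q + 3 ⇒ q = - \frac{1}{18}.
General: T(n) = A·(-5)^n - \frac{2 n}{3} - \frac{1}{18}.
Apply T(0) = 4: A - \frac{1}{18} = 4 ⇒ A = \frac{73}{18}.
So T(n) = \frac{73 \left(-5\right)^{n}}{18} - \frac{2 n}{3} - \frac{1}{18}.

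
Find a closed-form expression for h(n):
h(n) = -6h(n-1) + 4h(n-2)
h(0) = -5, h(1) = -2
Characteristic equation: x² + 6x - 4 = 0.
Discriminant Δ = (-6)² + 4·(4) = 52.
Roots r₁,₂ = (-6 ± √52)/2, so r₁ = -3 + \sqrt{13}, r₂ = - \sqrt{13} - 3.
General solution: h(n) = A·r₁^n + B·r₂^n.
From the initial conditions, A + B = -5 and r₁A + r₂B = -2.
Since r₁ - r₂ = √52: A = (-2 - (-5)r₂)/√52 = - \frac{5}{2} - \frac{17 \sqrt{13}}{26}, and B = -5 - A = - \frac{5}{2} + \frac{17 \sqrt{13}}{26}.
So h(n) = \left(- \frac{5}{2} - \frac{17 \sqrt{13}}{26}\right)\left(-3 + \sqrt{13}\right)^n + \left(- \frac{5}{2} + \frac{17 \sqrt{13}}{26}\right)\left(- \sqrt{13} - 3\right)^n.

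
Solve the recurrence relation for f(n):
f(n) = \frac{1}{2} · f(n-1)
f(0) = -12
Pure geometric recurrence with ratio \frac{1}{2}.
By induction f(n) = f(0) · (\frac{1}{2})^n = - 12 \cdot 2^{- n}.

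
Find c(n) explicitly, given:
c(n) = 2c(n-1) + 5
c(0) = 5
First-order linear non-homogeneous.
Homogeneous solution: c_h(n) = A·(2)^n.
Try constant particular solution c_p = K: K = 2K + 5 ⇒ K = -5.
General: c(n) = A·(2)^n - 5.
Apply c(0) = 5: A - 5 = 5 ⇒ A = 10.
So c(n) = 10 \cdot 2^{n} - 5.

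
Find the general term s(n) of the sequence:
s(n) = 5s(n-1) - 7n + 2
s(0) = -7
First-order linear with linear forcing.
Homogeneous solution: s_h(n) = A·(5)^n.
Try particular s_p(n) = pn + q. Substituting:
  pn + q = 5(p(n-1) + q) - 7n + 2.
Matching the n-coefficient: p = 5p - 7 ⇒ p = \frac{7}{4}.
Matching constants: q = -5p + 5q + 2 ⇒ q = \frac{27}{16}.
General: s(n) = A·(5)^n + \frac{7 n}{4} + \frac{27}{16}.
Apply s(0) = -7: A + \frac{27}{16} = -7 ⇒ A = - \frac{139}{16}.
So s(n) = - \frac{139 \cdot 5^{n}}{16} + \frac{7 n}{4} + \frac{27}{16}.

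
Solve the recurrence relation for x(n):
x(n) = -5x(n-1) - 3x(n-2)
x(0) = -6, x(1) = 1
Characteristic equation: x² + 5x + 3 = 0.
Discriminant Δ = (-5)² + 4·(-3) = 13.
Roots r₁,₂ = (-5 ± √13)/2, so r₁ = - \frac{5}{2} + \frac{\sqrt{13}}{2}, r₂ = - \frac{5}{2} - \frac{\sqrt{13}}{2}.
General solution: x(n) = A·r₁^n + B·r₂^n.
From the initial conditions, A + B = -6 and r₁A + r₂B = 1.
Since r₁ - r₂ = √13: A = (1 - (-6)r₂)/√13 = - \frac{14 \sqrt{13}}{13} - 3, and B = -6 - A = -3 + \frac{14 \sqrt{13}}{13}.
So x(n) = \left(- \frac{14 \sqrt{13}}{13} - 3\right)\left(- \frac{5}{2} + \frac{\sqrt{13}}{2}\right)^n + \left(-3 + \frac{14 \sqrt{13}}{13}\right)\left(- \frac{5}{2} - \frac{\sqrt{13}}{2}\right)^n.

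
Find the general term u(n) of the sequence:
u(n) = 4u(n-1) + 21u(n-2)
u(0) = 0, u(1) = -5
Characteristic equation: x² - 4x - 21 = 0, which factors as (x - (-3))(x - (7)) = 0.
Roots r₁ = -3, r₂ = 7 (distinct).
General solution: u(n) = A·(-3)^n + B·(7)^n.
From u(0) = 0: A + B = 0.
From u(1) = -5: -3A + 7B = -5.
Solving: A = \frac{1}{2}, B = - \frac{1}{2}.
So u(n) = \frac{\left(-3\right)^{n}}{2} - \frac{7^{n}}{2}.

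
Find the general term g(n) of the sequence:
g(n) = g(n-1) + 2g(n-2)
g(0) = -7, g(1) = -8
Characteristic equation: x² - x - 2 = 0, which factors as (x - (2))(x - (-1)) = 0.
Roots r₁ = 2, r₂ = -1 (distinct).
General solution: g(n) = A·(2)^n + B·(-1)^n.
From g(0) = -7: A + B = -7.
From g(1) = -8: 2A - B = -8.
Solving: A = -5, B = -2.
So g(n) = - 2 \left(-1\right)^{n} - 5 \cdot 2^{n}.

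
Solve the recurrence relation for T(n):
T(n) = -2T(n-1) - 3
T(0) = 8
First-order linear non-homogeneous.
Homogeneous solution: T_h(n) = A·(-2)^n.
Try constant particular solution T_p = K: K = -2K - 3 ⇒ K = -1.
General: T(n) = A·(-2)^n - 1.
Apply T(0) = 8: A - 1 = 8 ⇒ A = 9.
So T(n) = 9 \left(-2\right)^{n} - 1.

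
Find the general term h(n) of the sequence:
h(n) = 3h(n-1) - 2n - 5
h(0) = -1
First-order linear with linear forcing.
Homogeneous solution: h_h(n) = A·(3)^n.
Try particular h_p(n) = pn + q. Substituting:
  pn + q = 3(p(n-1) + q) - 2n - 5.
Matching the n-coefficient: p = 3p - 2 ⇒ p = 1.
Matching constants: q = -3p + 3q - 5 ⇒ q = 4.
General: h(n) = A·(3)^n + n + 4.
Apply h(0) = -1: A + 4 = -1 ⇒ A = -5.
So h(n) = - 5 \cdot 3^{n} + n + 4.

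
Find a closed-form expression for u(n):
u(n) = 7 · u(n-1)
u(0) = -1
Pure geometric recurrence with ratio 7.
By induction u(n) = u(0) · (7)^n = - 7^{n}.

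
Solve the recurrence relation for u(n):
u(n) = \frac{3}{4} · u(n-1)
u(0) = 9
Pure geometric recurrence with ratio \frac{3}{4}.
By induction u(n) = u(0) · (\frac{3}{4})^n = 9 \left(\frac{3}{4}\right)^{n}.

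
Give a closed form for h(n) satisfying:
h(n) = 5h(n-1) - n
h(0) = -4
First-order linear with linear forcing.
Homogeneous solution: h_h(n) = A·(5)^n.
Try particular h_p(n) = pn + q. Substituting:
  pn + q = 5(p(n-1) + q) - n.
Matching the n-coefficient: p = 5p - 1 ⇒ p = \frac{1}{4}.
Matching constants: q = -5p + 5q ⇒ q = \frac{5}{16}.
General: h(n) = A·(5)^n + \frac{n}{4} + \frac{5}{16}.
Apply h(0) = -4: A + \frac{5}{16} = -4 ⇒ A = - \frac{69}{16}.
So h(n) = - \frac{69 \cdot 5^{n}}{16} + \frac{n}{4} + \frac{5}{16}.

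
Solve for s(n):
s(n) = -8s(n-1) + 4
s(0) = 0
First-order linear non-homogeneous.
Homogeneous solution: s_h(n) = A·(-8)^n.
Try constant particular solution s_p = K: K = -8K + 4 ⇒ K = \frac{4}{9}.
General: s(n) = A·(-8)^n + \frac{4}{9}.
Apply s(0) = 0: A + \frac{4}{9} = 0 ⇒ A = - \frac{4}{9}.
So s(n) = \frac{4}{9} - \frac{4 \left(-8\right)^{n}}{9}.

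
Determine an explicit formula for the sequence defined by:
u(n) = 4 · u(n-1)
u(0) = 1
Pure geometric recurrence with ratio 4.
By induction u(n) = u(0) · (4)^n = 4^{n}.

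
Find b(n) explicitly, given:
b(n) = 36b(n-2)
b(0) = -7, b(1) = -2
Characteristic equation: x² - 36 = 0, which factors as (x - (6))(x - (-6)) = 0.
Roots r₁ = 6, r₂ = -6 (distinct).
General solution: b(n) = A·(6)^n + B·(-6)^n.
From b(0) = -7: A + B = -7.
From b(1) = -2: 6A - 6B = -2.
Solving: A = - \frac{11}{3}, B = - \frac{10}{3}.
So b(n) = - \frac{10 \left(-6\right)^{n}}{3} - \frac{11 \cdot 6^{n}}{3}.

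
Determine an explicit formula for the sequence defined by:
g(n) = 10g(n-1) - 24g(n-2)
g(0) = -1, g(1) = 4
Characteristic equation: x² - 10x + 24 = 0, which factors as (x - (4))(x - (6)) = 0.
Roots r₁ = 4, r₂ = 6 (distinct).
General solution: g(n) = A·(4)^n + B·(6)^n.
From g(0) = -1: A + B = -1.
From g(1) = 4: 4A + 6B = 4.
Solving: A = -5, B = 4.
So g(n) = - 5 \cdot 4^{n} + 4 \cdot 6^{n}.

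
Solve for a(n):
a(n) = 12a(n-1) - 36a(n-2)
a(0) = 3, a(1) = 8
Characteristic equation: x² - 12x + 36 = 0, which is (x - (6))².
Repeated root r = 6.
General solution: a(n) = (A + Bn)·(6)^n.
From a(0) = 3: A = 3.
From a(1) = 8: (A + B)·(6) = 8 ⇒ B = - \frac{5}{3}.
So a(n) = \left(3 - \frac{5 n}{3}\right) \cdot (6)^n.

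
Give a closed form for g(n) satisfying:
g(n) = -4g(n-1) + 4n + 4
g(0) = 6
First-order linear with linear forcing.
Homogeneous solution: g_h(n) = A·(-4)^n.
Try particular g_p(n) = pn + q. Substituting:
  pn + q = -4(p(n-1) + q) + 4n + 4.
Matching the n-coefficient: p = -4p + 4 ⇒ p = \frac{4}{5}.
Matching constants: q = 4p - 4q + 4 ⇒ q = \frac{36}{25}.
General: g(n) = A·(-4)^n + \frac{4 n}{5} + \frac{36}{25}.
Apply g(0) = 6: A + \frac{36}{25} = 6 ⇒ A = \frac{114}{25}.
So g(n) = \frac{114 \left(-4\right)^{n}}{25} + \frac{4 n}{5} + \frac{36}{25}.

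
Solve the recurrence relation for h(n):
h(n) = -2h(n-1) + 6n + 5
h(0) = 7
First-order linear with linear forcing.
Homogeneous solution: h_h(n) = A·(-2)^n.
Try particular h_p(n) = pn + q. Substituting:
  pn + q = -2(p(n-1) + q) + 6n + 5.
Matching the n-coefficient: p = -2p + 6 ⇒ p = 2.
Matching constants: q = 2p - 2q + 5 ⇒ q = 3.
General: h(n) = A·(-2)^n + 2 n + 3.
Apply h(0) = 7: A + 3 = 7 ⇒ A = 4.
So h(n) = 4 \left(-2\right)^{n} + 2 n + 3.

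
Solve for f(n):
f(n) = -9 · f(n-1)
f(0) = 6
Pure geometric recurrence with ratio -9.
By induction f(n) = f(0) · (-9)^n = 6 \left(-9\right)^{n}.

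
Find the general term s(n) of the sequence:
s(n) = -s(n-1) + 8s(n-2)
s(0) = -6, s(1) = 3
Characteristic equation: x² + x - 8 = 0.
Discriminant Δ = (-1)² + 4·(8) = 33.
Roots r₁,₂ = (-1 ± √33)/2, so r₁ = - \frac{1}{2} + \frac{\sqrt{33}}{2}, r₂ = - \frac{\sqrt{33}}{2} - \frac{1}{2}.
General solution: s(n) = A·r₁^n + B·r₂^n.
From the initial conditions, A + B = -6 and r₁A + r₂B = 3.
Since r₁ - r₂ = √33: A = (3 - (-6)r₂)/√33 = -3, and B = -6 - A = -3.
So s(n) = \left(-3\right)\left(- \frac{1}{2} + \frac{\sqrt{33}}{2}\right)^n + \left(-3\right)\left(- \frac{\sqrt{33}}{2} - \frac{1}{2}\right)^n.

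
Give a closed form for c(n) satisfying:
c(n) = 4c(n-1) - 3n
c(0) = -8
First-order linear with linear forcing.
Homogeneous solution: c_h(n) = A·(4)^n.
Try particular c_p(n) = pn + q. Substituting:
  pn + q = 4(p(n-1) + q) - 3n.
Matching the n-coefficient: p = 4p - 3 ⇒ p = 1.
Matching constants: q = -4p + 4q ⇒ q = \frac{4}{3}.
General: c(n) = A·(4)^n + n + \frac{4}{3}.
Apply c(0) = -8: A + \frac{4}{3} = -8 ⇒ A = - \frac{28}{3}.
So c(n) = - \frac{28 \cdot 4^{n}}{3} + n + \frac{4}{3}.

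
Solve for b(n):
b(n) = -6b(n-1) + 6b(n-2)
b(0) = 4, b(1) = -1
Characteristic equation: x² + 6x - 6 = 0.
Discriminant Δ = (-6)² + 4·(6) = 60.
Roots r₁,₂ = (-6 ± √60)/2, so r₁ = -3 + \sqrt{15}, r₂ = - \sqrt{15} - 3.
General solution: b(n) = A·r₁^n + B·r₂^n.
From the initial conditions, A + B = 4 and r₁A + r₂B = -1.
Since r₁ - r₂ = √60: A = (-1 - (4)r₂)/√60 = \frac{11 \sqrt{15}}{30} + 2, and B = 4 - A = 2 - \frac{11 \sqrt{15}}{30}.
So b(n) = \left(\frac{11 \sqrt{15}}{30} + 2\right)\left(-3 + \sqrt{15}\right)^n + \left(2 - \frac{11 \sqrt{15}}{30}\right)\left(- \sqrt{15} - 3\right)^n.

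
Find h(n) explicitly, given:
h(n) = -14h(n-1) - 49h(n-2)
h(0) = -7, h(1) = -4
Characteristic equation: x² + 14x + 49 = 0, which is (x - (-7))².
Repeated root r = -7.
General solution: h(n) = (A + Bn)·(-7)^n.
From h(0) = -7: A = -7.
From h(1) = -4: (A + B)·(-7) = -4 ⇒ B = \frac{53}{7}.
So h(n) = \left(\frac{53 n}{7} - 7\right) \cdot (-7)^n.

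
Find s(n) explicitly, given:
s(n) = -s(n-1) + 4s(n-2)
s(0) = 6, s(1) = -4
Characteristic equation: x² + x - 4 = 0.
Discriminant Δ = (-1)² + 4·(4) = 17.
Roots r₁,₂ = (-1 ± √17)/2, so r₁ = - \frac{1}{2} + \frac{\sqrt{17}}{2}, r₂ = - \frac{\sqrt{17}}{2} - \frac{1}{2}.
General solution: s(n) = A·r₁^n + B·r₂^n.
From the initial conditions, A + B = 6 and r₁A + r₂B = -4.
Since r₁ - r₂ = √17: A = (-4 - (6)r₂)/√17 = 3 - \frac{\sqrt{17}}{17}, and B = 6 - A = \frac{\sqrt{17}}{17} + 3.
So s(n) = \left(3 - \frac{\sqrt{17}}{17}\right)\left(- \frac{1}{2} + \frac{\sqrt{17}}{2}\right)^n + \left(\frac{\sqrt{17}}{17} + 3\right)\left(- \frac{\sqrt{17}}{2} - \frac{1}{2}\right)^n.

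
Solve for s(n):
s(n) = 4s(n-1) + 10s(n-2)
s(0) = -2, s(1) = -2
Characteristic equation: x² - 4x - 10 = 0.
Discriminant Δ = (4)² + 4·(10) = 56.
Roots r₁,₂ = (4 ± √56)/2, so r₁ = 2 + \sqrt{14}, r₂ = 2 - \sqrt{14}.
General solution: s(n) = A·r₁^n + B·r₂^n.
From the initial conditions, A + B = -2 and r₁A + r₂B = -2.
Since r₁ - r₂ = √56: A = (-2 - (-2)r₂)/√56 = -1 + \frac{\sqrt{14}}{14}, and B = -2 - A = -1 - \frac{\sqrt{14}}{14}.
So s(n) = \left(-1 + \frac{\sqrt{14}}{14}\right)\left(2 + \sqrt{14}\right)^n + \left(-1 - \frac{\sqrt{14}}{14}\right)\left(2 - \sqrt{14}\right)^n.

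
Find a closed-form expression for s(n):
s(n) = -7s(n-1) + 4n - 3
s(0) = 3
First-order linear with linear forcing.
Homogeneous solution: s_h(n) = A·(-7)^n.
Try particular s_p(n) = pn + q. Substituting:
  pn + q = -7(p(n-1) + q) + 4n - 3.
Matching the n-coefficient: p = -7p + 4 ⇒ p = \frac{1}{2}.
Matching constants: q = 7p - 7q - 3 ⇒ q = \frac{1}{16}.
General: s(n) = A·(-7)^n + \frac{n}{2} + \frac{1}{16}.
Apply s(0) = 3: A + \frac{1}{16} = 3 ⇒ A = \frac{47}{16}.
So s(n) = \frac{47 \left(-7\right)^{n}}{16} + \frac{n}{2} + \frac{1}{16}.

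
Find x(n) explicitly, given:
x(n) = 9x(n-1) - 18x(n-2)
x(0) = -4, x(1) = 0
Characteristic equation: x² - 9x + 18 = 0, which factors as (x - (3))(x - (6)) = 0.
Roots r₁ = 3, r₂ = 6 (distinct).
General solution: x(n) = A·(3)^n + B·(6)^n.
From x(0) = -4: A + B = -4.
From x(1) = 0: 3A + 6B = 0.
Solving: A = -8, B = 4.
So x(n) = - 8 \cdot 3^{n} + 4 \cdot 6^{n}.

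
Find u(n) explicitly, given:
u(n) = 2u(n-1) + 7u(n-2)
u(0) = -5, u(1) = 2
Characteristic equation: x² - 2x - 7 = 0.
Discriminant Δ = (2)² + 4·(7) = 32.
Roots r₁,₂ = (2 ± √32)/2, so r₁ = 1 + 2 \sqrt{2}, r₂ = 1 - 2 \sqrt{2}.
General solution: u(n) = A·r₁^n + B·r₂^n.
From the initial conditions, A + B = -5 and r₁A + r₂B = 2.
Since r₁ - r₂ = √32: A = (2 - (-5)r₂)/√32 = - \frac{5}{2} + \frac{7 \sqrt{2}}{8}, and B = -5 - A = - \frac{5}{2} - \frac{7 \sqrt{2}}{8}.
So u(n) = \left(- \frac{5}{2} + \frac{7 \sqrt{2}}{8}\right)\left(1 + 2 \sqrt{2}\right)^n + \left(- \frac{5}{2} - \frac{7 \sqrt{2}}{8}\right)\left(1 - 2 \sqrt{2}\right)^n.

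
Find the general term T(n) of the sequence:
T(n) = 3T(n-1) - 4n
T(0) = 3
First-order linear with linear forcing.
Homogeneous solution: T_h(n) = A·(3)^n.
Try particular T_p(n) = pn + q. Substituting:
  pn + q = 3(p(n-1) + q) - 4n.
Matching the n-coefficient: p = 3p - 4 ⇒ p = 2.
Matching constants: q = -3p + 3q ⇒ q = 3.
General: T(n) = A·(3)^n + 2 n + 3.
Apply T(0) = 3: A + 3 = 3 ⇒ A = 0.
So T(n) = 2 n + 3.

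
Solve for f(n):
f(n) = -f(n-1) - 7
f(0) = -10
First-order linear non-homogeneous.
Homogeneous solution: f_h(n) = A·(-1)^n.
Try constant particular solution f_p = K: K = -K - 7 ⇒ K = - \frac{7}{2}.
General: f(n) = A·(-1)^n - \frac{7}{2}.
Apply f(0) = -10: A - \frac{7}{2} = -10 ⇒ A = - \frac{13}{2}.
So f(n) = - \frac{13 \left(-1\right)^{n}}{2} - \frac{7}{2}.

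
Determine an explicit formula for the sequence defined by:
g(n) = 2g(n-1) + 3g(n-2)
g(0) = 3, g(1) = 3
Characteristic equation: x² - 2x - 3 = 0, which factors as (x - (3))(x - (-1)) = 0.
Roots r₁ = 3, r₂ = -1 (distinct).
General solution: g(n) = A·(3)^n + B·(-1)^n.
From g(0) = 3: A + B = 3.
From g(1) = 3: 3A - B = 3.
Solving: A = \frac{3}{2}, B = \frac{3}{2}.
So g(n) = \frac{3 \left(-1\right)^{n}}{2} + \frac{3 \cdot 3^{n}}{2}.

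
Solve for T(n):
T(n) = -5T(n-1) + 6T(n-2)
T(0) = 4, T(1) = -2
Characteristic equation: x² + 5x - 6 = 0, which factors as (x - (1))(x - (-6)) = 0.
Roots r₁ = 1, r₂ = -6 (distinct).
General solution: T(n) = A·(1)^n + B·(-6)^n.
From T(0) = 4: A + B = 4.
From T(1) = -2: A - 6B = -2.
Solving: A = \frac{22}{7}, B = \frac{6}{7}.
So T(n) = \frac{6 \left(-6\right)^{n}}{7} + \frac{22}{7}.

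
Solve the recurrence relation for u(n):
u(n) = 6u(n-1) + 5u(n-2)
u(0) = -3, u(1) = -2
Characteristic equation: x² - 6x - 5 = 0.
Discriminant Δ = (6)² + 4·(5) = 56.
Roots r₁,₂ = (6 ± √56)/2, so r₁ = 3 + \sqrt{14}, r₂ = 3 - \sqrt{14}.
General solution: u(n) = A·r₁^n + B·r₂^n.
From the initial conditions, A + B = -3 and r₁A + r₂B = -2.
Since r₁ - r₂ = √56: A = (-2 - (-3)r₂)/√56 = - \frac{3}{2} + \frac{\sqrt{14}}{4}, and B = -3 - A = - \frac{3}{2} - \frac{\sqrt{14}}{4}.
So u(n) = \left(- \frac{3}{2} + \frac{\sqrt{14}}{4}\right)\left(3 + \sqrt{14}\right)^n + \left(- \frac{3}{2} - \frac{\sqrt{14}}{4}\right)\left(3 - \sqrt{14}\right)^n.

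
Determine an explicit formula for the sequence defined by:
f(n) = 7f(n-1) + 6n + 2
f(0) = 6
First-order linear with linear forcing.
Homogeneous solution: f_h(n) = A·(7)^n.
Try particular f_p(n) = pn + q. Substituting:
  pn + q = 7(p(n-1) + q) + 6n + 2.
Matching the n-coefficient: p = 7p + 6 ⇒ p = -1.
Matching constants: q = -7p + 7q + 2 ⇒ q = - \frac{3}{2}.
General: f(n) = A·(7)^n - n - \frac{3}{2}.
Apply f(0) = 6: A - \frac{3}{2} = 6 ⇒ A = \frac{15}{2}.
So f(n) = \frac{15 \cdot 7^{n}}{2} - n - \frac{3}{2}.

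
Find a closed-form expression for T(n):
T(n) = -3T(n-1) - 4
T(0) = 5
First-order linear non-homogeneous.
Homogeneous solution: T_h(n) = A·(-3)^n.
Try constant particular solution T_p = K: K = -3K - 4 ⇒ K = -1.
General: T(n) = A·(-3)^n - 1.
Apply T(0) = 5: A - 1 = 5 ⇒ A = 6.
So T(n) = 6 \left(-3\right)^{n} - 1.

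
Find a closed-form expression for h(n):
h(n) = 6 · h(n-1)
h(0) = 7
Pure geometric recurrence with ratio 6.
By induction h(n) = h(0) · (6)^n = 7 \cdot 6^{n}.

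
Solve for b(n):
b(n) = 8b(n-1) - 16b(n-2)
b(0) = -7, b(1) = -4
Characteristic equation: x² - 8x + 16 = 0, which is (x - (4))².
Repeated root r = 4.
General solution: b(n) = (A + Bn)·(4)^n.
From b(0) = -7: A = -7.
From b(1) = -4: (A + B)·(4) = -4 ⇒ B = 6.
So b(n) = \left(6 n - 7\right) \cdot (4)^n.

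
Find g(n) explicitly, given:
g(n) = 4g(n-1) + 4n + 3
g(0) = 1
First-order linear with linear forcing.
Homogeneous solution: g_h(n) = A·(4)^n.
Try particular g_p(n) = pn + q. Substituting:
  pn + q = 4(p(n-1) + q) + 4n + 3.
Matching the n-coefficient: p = 4p + 4 ⇒ p = - \frac{4}{3}.
Matching constants: q = -4p + 4q + 3 ⇒ q = - \frac{25}{9}.
General: g(n) = A·(4)^n - \frac{4 n}{3} - \frac{25}{9}.
Apply g(0) = 1: A - \frac{25}{9} = 1 ⇒ A = \frac{34}{9}.
So g(n) = \frac{34 \cdot 4^{n}}{9} - \frac{4 n}{3} - \frac{25}{9}.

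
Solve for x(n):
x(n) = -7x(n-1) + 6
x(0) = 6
First-order linear non-homogeneous.
Homogeneous solution: x_h(n) = A·(-7)^n.
Try constant particular solution x_p = K: K = -7K + 6 ⇒ K = \frac{3}{4}.
General: x(n) = A·(-7)^n + \frac{3}{4}.
Apply x(0) = 6: A + \frac{3}{4} = 6 ⇒ A = \frac{21}{4}.
So x(n) = \frac{21 \left(-7\right)^{n}}{4} + \frac{3}{4}.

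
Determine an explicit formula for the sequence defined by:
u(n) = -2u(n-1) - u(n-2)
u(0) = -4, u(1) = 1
Characteristic equation: x² + 2x + 1 = 0, which is (x - (-1))².
Repeated root r = -1.
General solution: u(n) = (A + Bn)·(-1)^n.
From u(0) = -4: A = -4.
From u(1) = 1: (A + B)·(-1) = 1 ⇒ B = 3.
So u(n) = \left(3 n - 4\right) \cdot (-1)^n.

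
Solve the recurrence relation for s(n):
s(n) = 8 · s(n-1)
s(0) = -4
Pure geometric recurrence with ratio 8.
By induction s(n) = s(0) · (8)^n = - 4 \cdot 8^{n}.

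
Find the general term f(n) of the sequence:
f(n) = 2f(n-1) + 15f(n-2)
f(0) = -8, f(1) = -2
Characteristic equation: x² - 2x - 15 = 0, which factors as (x - (5))(x - (-3)) = 0.
Roots r₁ = 5, r₂ = -3 (distinct).
General solution: f(n) = A·(5)^n + B·(-3)^n.
From f(0) = -8: A + B = -8.
From f(1) = -2: 5A - 3B = -2.
Solving: A = - \frac{13}{4}, B = - \frac{19}{4}.
So f(n) = - \frac{19 \left(-3\right)^{n}}{4} - \frac{13 \cdot 5^{n}}{4}.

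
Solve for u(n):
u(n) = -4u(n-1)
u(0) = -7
This is a homogeneous first-order recurrence with ratio -4.
By induction u(n) = u(0) · (-4)^n = - 7 \left(-4\right)^{n}.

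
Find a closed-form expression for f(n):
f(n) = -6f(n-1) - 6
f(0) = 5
First-order linear non-homogeneous.
Homogeneous solution: f_h(n) = A·(-6)^n.
Try constant particular solution f_p = K: K = -6K - 6 ⇒ K = - \frac{6}{7}.
General: f(n) = A·(-6)^n - \frac{6}{7}.
Apply f(0) = 5: A - \frac{6}{7} = 5 ⇒ A = \frac{41}{7}.
So f(n) = \frac{41 \left(-6\right)^{n}}{7} - \frac{6}{7}.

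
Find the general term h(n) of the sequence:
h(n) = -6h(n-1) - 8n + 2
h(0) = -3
First-order linear with linear forcing.
Homogeneous solution: h_h(n) = A·(-6)^n.
Try particular h_p(n) = pn + q. Substituting:
  pn + q = -6(p(n-1) + q) - 8n + 2.
Matching the n-coefficient: p = -6p - 8 ⇒ p = - \frac{8}{7}.
Matching constants: q = 6p - 6q + 2 ⇒ q = - \frac{34}{49}.
General: h(n) = A·(-6)^n - \frac{8 n}{7} - \frac{34}{49}.
Apply h(0) = -3: A - \frac{34}{49} = -3 ⇒ A = - \frac{113}{49}.
So h(n) = - \frac{113 \left(-6\right)^{n}}{49} - \frac{8 n}{7} - \frac{34}{49}.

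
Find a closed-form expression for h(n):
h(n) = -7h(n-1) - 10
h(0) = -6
First-order linear non-homogeneous.
Homogeneous solution: h_h(n) = A·(-7)^n.
Try constant particular solution h_p = K: K = -7K - 10 ⇒ K = - \frac{5}{4}.
General: h(n) = A·(-7)^n - \frac{5}{4}.
Apply h(0) = -6: A - \frac{5}{4} = -6 ⇒ A = - \frac{19}{4}.
So h(n) = - \frac{19 \left(-7\right)^{n}}{4} - \frac{5}{4}.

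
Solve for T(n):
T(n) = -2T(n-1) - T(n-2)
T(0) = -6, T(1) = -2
Characteristic equation: x² + 2x + 1 = 0, which is (x - (-1))².
Repeated root r = -1.
General solution: T(n) = (A + Bn)·(-1)^n.
From T(0) = -6: A = -6.
From T(1) = -2: (A + B)·(-1) = -2 ⇒ B = 8.
So T(n) = \left(8 n - 6\right) \cdot (-1)^n.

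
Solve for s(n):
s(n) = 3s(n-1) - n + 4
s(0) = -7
First-order linear with linear forcing.
Homogeneous solution: s_h(n) = A·(3)^n.
Try particular s_p(n) = pn + q. Substituting:
  pn + q = 3(p(n-1) + q) - n + 4.
Matching the n-coefficient: p = 3p - 1 ⇒ p = \frac{1}{2}.
Matching constants: q = -3p + 3q + 4 ⇒ q = - \frac{5}{4}.
General: s(n) = A·(3)^n + \frac{n}{2} - \frac{5}{4}.
Apply s(0) = -7: A - \frac{5}{4} = -7 ⇒ A = - \frac{23}{4}.
So s(n) = - \frac{23 \cdot 3^{n}}{4} + \frac{n}{2} - \frac{5}{4}.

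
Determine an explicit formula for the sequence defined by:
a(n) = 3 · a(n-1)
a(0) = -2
Pure geometric recurrence with ratio 3.
By induction a(n) = a(0) · (3)^n = - 2 \cdot 3^{n}.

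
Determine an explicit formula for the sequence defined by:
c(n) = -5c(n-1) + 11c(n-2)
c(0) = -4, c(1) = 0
Characteristic equation: x² + 5x - 11 = 0.
Discriminant Δ = (-5)² + 4·(11) = 69.
Roots r₁,₂ = (-5 ± √69)/2, so r₁ = - \frac{5}{2} + \frac{\sqrt{69}}{2}, r₂ = - \frac{\sqrt{69}}{2} - \frac{5}{2}.
General solution: c(n) = A·r₁^n + B·r₂^n.
From the initial conditions, A + B = -4 and r₁A + r₂B = 0.
Since r₁ - r₂ = √69: A = (0 - (-4)r₂)/√69 = -2 - \frac{10 \sqrt{69}}{69}, and B = -4 - A = -2 + \frac{10 \sqrt{69}}{69}.
So c(n) = \left(-2 - \frac{10 \sqrt{69}}{69}\right)\left(- \frac{5}{2} + \frac{\sqrt{69}}{2}\right)^n + \left(-2 + \frac{10 \sqrt{69}}{69}\right)\left(- \frac{\sqrt{69}}{2} - \frac{5}{2}\right)^n.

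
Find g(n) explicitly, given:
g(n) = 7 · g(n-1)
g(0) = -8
Pure geometric recurrence with ratio 7.
By induction g(n) = g(0) · (7)^n = - 8 \cdot 7^{n}.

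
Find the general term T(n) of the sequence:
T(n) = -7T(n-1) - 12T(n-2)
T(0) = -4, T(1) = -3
Characteristic equation: x² + 7x + 12 = 0, which factors as (x - (-4))(x - (-3)) = 0.
Roots r₁ = -4, r₂ = -3 (distinct).
General solution: T(n) = A·(-4)^n + B·(-3)^n.
From T(0) = -4: A + B = -4.
From T(1) = -3: -4A - 3B = -3.
Solving: A = 15, B = -19.
So T(n) = - 19 \left(-3\right)^{n} + 15 \left(-4\right)^{n}.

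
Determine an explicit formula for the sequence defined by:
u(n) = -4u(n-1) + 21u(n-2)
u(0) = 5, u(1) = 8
Characteristic equation: x² + 4x - 21 = 0, which factors as (x - (3))(x - (-7)) = 0.
Roots r₁ = 3, r₂ = -7 (distinct).
General solution: u(n) = A·(3)^n + B·(-7)^n.
From u(0) = 5: A + B = 5.
From u(1) = 8: 3A - 7B = 8.
Solving: A = \frac{43}{10}, B = \frac{7}{10}.
So u(n) = \frac{7 \left(-7\right)^{n}}{10} + \frac{43 \cdot 3^{n}}{10}.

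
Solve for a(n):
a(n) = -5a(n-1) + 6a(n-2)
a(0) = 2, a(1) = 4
Characteristic equation: x² + 5x - 6 = 0, which factors as (x - (1))(x - (-6)) = 0.
Roots r₁ = 1, r₂ = -6 (distinct).
General solution: a(n) = A·(1)^n + B·(-6)^n.
From a(0) = 2: A + B = 2.
From a(1) = 4: A - 6B = 4.
Solving: A = \frac{16}{7}, B = - \frac{2}{7}.
So a(n) = \frac{16}{7} - \frac{2 \left(-6\right)^{n}}{7}.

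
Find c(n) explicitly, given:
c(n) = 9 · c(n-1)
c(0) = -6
Pure geometric recurrence with ratio 9.
By induction c(n) = c(0) · (9)^n = - 6 \cdot 9^{n}.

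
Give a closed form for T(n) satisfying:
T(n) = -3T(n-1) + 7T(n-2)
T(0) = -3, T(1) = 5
Characteristic equation: x² + 3x - 7 = 0.
Discriminant Δ = (-3)² + 4·(7) = 37.
Roots r₁,₂ = (-3 ± √37)/2, so r₁ = - \frac{3}{2} + \frac{\sqrt{37}}{2}, r₂ = - \frac{\sqrt{37}}{2} - \frac{3}{2}.
General solution: T(n) = A·r₁^n + B·r₂^n.
From the initial conditions, A + B = -3 and r₁A + r₂B = 5.
Since r₁ - r₂ = √37: A = (5 - (-3)r₂)/√37 = - \frac{3}{2} + \frac{\sqrt{37}}{74}, and B = -3 - A = - \frac{3}{2} - \frac{\sqrt{37}}{74}.
So T(n) = \left(- \frac{3}{2} + \frac{\sqrt{37}}{74}\right)\left(- \frac{3}{2} + \frac{\sqrt{37}}{2}\right)^n + \left(- \frac{3}{2} - \frac{\sqrt{37}}{74}\right)\left(- \frac{\sqrt{37}}{2} - \frac{3}{2}\right)^n.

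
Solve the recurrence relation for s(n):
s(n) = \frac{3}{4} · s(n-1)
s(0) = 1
Pure geometric recurrence with ratio \frac{3}{4}.
By induction s(n) = s(0) · (\frac{3}{4})^n = \left(\frac{3}{4}\right)^{n}.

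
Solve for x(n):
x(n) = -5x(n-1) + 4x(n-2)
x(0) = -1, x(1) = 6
Characteristic equation: x² + 5x - 4 = 0.
Discriminant Δ = (-5)² + 4·(4) = 41.
Roots r₁,₂ = (-5 ± √41)/2, so r₁ = - \frac{5}{2} + \frac{\sqrt{41}}{2}, r₂ = - \frac{\sqrt{41}}{2} - \frac{5}{2}.
General solution: x(n) = A·r₁^n + B·r₂^n.
From the initial conditions, A + B = -1 and r₁A + r₂B = 6.
Since r₁ - r₂ = √41: A = (6 - (-1)r₂)/√41 = - \frac{1}{2} + \frac{7 \sqrt{41}}{82}, and B = -1 - A = - \frac{7 \sqrt{41}}{82} - \frac{1}{2}.
So x(n) = \left(- \frac{1}{2} + \frac{7 \sqrt{41}}{82}\right)\left(- \frac{5}{2} + \frac{\sqrt{41}}{2}\right)^n + \left(- \frac{7 \sqrt{41}}{82} - \frac{1}{2}\right)\left(- \frac{\sqrt{41}}{2} - \frac{5}{2}\right)^n.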